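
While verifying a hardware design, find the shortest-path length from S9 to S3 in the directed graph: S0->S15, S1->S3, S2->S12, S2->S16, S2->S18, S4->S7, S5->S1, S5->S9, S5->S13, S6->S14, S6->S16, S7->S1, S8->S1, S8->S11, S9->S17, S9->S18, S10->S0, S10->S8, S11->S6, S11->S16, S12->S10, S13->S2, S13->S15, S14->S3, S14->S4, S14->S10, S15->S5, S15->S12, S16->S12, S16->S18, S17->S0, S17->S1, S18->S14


BFS layer-by-layer from S9:
  dist 0: {S9}
  dist 1: {S17, S18}
  dist 2: {S0, S1, S14}
  dist 3: {S3, S4, S10, S15}
  -> S3 reached at distance 3
Shortest path length = 3

3


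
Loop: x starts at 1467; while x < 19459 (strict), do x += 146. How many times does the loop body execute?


Step 1: x goes from 1467 toward 19459 by 146; the body runs while x<19459, so iterations = ceil((bound-start)/step)
Step 2: Distance=17992
Step 3: ceil(17992/146)=124

124


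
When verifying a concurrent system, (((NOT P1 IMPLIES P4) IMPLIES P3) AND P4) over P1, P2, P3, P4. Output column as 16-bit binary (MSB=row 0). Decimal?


Formula: (((NOT P1 IMPLIES P4) IMPLIES P3) AND P4) over P1, P2, P3, P4 (16 rows)
Evaluate each row (bits = P1,P2,P3,P4, MSB first):
  row 0 [0000]: (((NOT 0 IMPLIES 0) IMPLIES 0) AND 0) -> 0
  row 1 [0001]: (((NOT 0 IMPLIES 1) IMPLIES 0) AND 1) -> 0
  row 2 [0010]: (((NOT 0 IMPLIES 0) IMPLIES 1) AND 0) -> 0
  row 3 [0011]: (((NOT 0 IMPLIES 1) IMPLIES 1) AND 1) -> 1
  row 4 [0100]: (((NOT 0 IMPLIES 0) IMPLIES 0) AND 0) -> 0
  row 5 [0101]: (((NOT 0 IMPLIES 1) IMPLIES 0) AND 1) -> 0
  row 6 [0110]: (((NOT 0 IMPLIES 0) IMPLIES 1) AND 0) -> 0
  row 7 [0111]: (((NOT 0 IMPLIES 1) IMPLIES 1) AND 1) -> 1
  row 8 [1000]: (((NOT 1 IMPLIES 0) IMPLIES 0) AND 0) -> 0
  row 9 [1001]: (((NOT 1 IMPLIES 1) IMPLIES 0) AND 1) -> 0
  row 10 [1010]: (((NOT 1 IMPLIES 0) IMPLIES 1) AND 0) -> 0
  row 11 [1011]: (((NOT 1 IMPLIES 1) IMPLIES 1) AND 1) -> 1
  row 12 [1100]: (((NOT 1 IMPLIES 0) IMPLIES 0) AND 0) -> 0
  row 13 [1101]: (((NOT 1 IMPLIES 1) IMPLIES 0) AND 1) -> 0
  row 14 [1110]: (((NOT 1 IMPLIES 0) IMPLIES 1) AND 0) -> 0
  row 15 [1111]: (((NOT 1 IMPLIES 1) IMPLIES 1) AND 1) -> 1
Full result column, 4 rows per line (P1,P2 fixed per line; P3,P4 runs 00..11 left to right):
  rows 0-3 [P1,P2=00]: 0001  = hex 1
  rows 4-7 [P1,P2=01]: 0001  = hex 1
  rows 8-11 [P1,P2=10]: 0001  = hex 1
  rows 12-15 [P1,P2=11]: 0001  = hex 1
Output column (row 0 .. row 15) = 0001000100010001
Output column grouped in 4s = 0001 0001 0001 0001 = 0x1111
Convert to decimal digit by digit (value = value*16 + digit):
  1 -> 1
  1*16 + 1 = 17
  17*16 + 1 = 273
  273*16 + 1 = 4369
Decimal = 4369

4369


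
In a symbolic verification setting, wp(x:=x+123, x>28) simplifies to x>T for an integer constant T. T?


Formula: wp(x:=E, P) = P[E/x] (substitute E for x in postcondition)
Step 1: Postcondition: x>28
Step 2: Substitute x+123 for x: x+123>28
Step 3: Solve for x: x > 28-123 = -95

-95


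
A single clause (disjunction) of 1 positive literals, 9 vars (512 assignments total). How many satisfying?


Step 1: Total=2^9=512
Step 2: Unsat when all 1 false: 2^8=256
Step 3: Sat=512-256=256

256


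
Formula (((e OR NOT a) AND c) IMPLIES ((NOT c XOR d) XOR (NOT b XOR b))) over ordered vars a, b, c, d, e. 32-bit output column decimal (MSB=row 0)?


Formula: (((e OR NOT a) AND c) IMPLIES ((NOT c XOR d) XOR (NOT b XOR b))) over a, b, c, d, e (32 rows)
Evaluate each row (bits = a,b,c,d,e, MSB first):
  row 0 [00000]: (((0 OR NOT 0) AND 0) IMPLIES ((NOT 0 XOR 0) XOR (NOT 0 XOR 0))) -> 1
  row 1 [00001]: (((1 OR NOT 0) AND 0) IMPLIES ((NOT 0 XOR 0) XOR (NOT 0 XOR 0))) -> 1
  row 2 [00010]: (((0 OR NOT 0) AND 0) IMPLIES ((NOT 0 XOR 1) XOR (NOT 0 XOR 0))) -> 1
  row 3 [00011]: (((1 OR NOT 0) AND 0) IMPLIES ((NOT 0 XOR 1) XOR (NOT 0 XOR 0))) -> 1
  row 4 [00100]: (((0 OR NOT 0) AND 1) IMPLIES ((NOT 1 XOR 0) XOR (NOT 0 XOR 0))) -> 1
  row 5 [00101]: (((1 OR NOT 0) AND 1) IMPLIES ((NOT 1 XOR 0) XOR (NOT 0 XOR 0))) -> 1
  row 6 [00110]: (((0 OR NOT 0) AND 1) IMPLIES ((NOT 1 XOR 1) XOR (NOT 0 XOR 0))) -> 0
  row 7 [00111]: (((1 OR NOT 0) AND 1) IMPLIES ((NOT 1 XOR 1) XOR (NOT 0 XOR 0))) -> 0
  row 8 [01000]: (((0 OR NOT 0) AND 0) IMPLIES ((NOT 0 XOR 0) XOR (NOT 1 XOR 1))) -> 1
  row 9 [01001]: (((1 OR NOT 0) AND 0) IMPLIES ((NOT 0 XOR 0) XOR (NOT 1 XOR 1))) -> 1
  row 10 [01010]: (((0 OR NOT 0) AND 0) IMPLIES ((NOT 0 XOR 1) XOR (NOT 1 XOR 1))) -> 1
  row 11 [01011]: (((1 OR NOT 0) AND 0) IMPLIES ((NOT 0 XOR 1) XOR (NOT 1 XOR 1))) -> 1
  row 12 [01100]: (((0 OR NOT 0) AND 1) IMPLIES ((NOT 1 XOR 0) XOR (NOT 1 XOR 1))) -> 1
  row 13 [01101]: (((1 OR NOT 0) AND 1) IMPLIES ((NOT 1 XOR 0) XOR (NOT 1 XOR 1))) -> 1
  row 14 [01110]: (((0 OR NOT 0) AND 1) IMPLIES ((NOT 1 XOR 1) XOR (NOT 1 XOR 1))) -> 0
  row 15 [01111]: (((1 OR NOT 0) AND 1) IMPLIES ((NOT 1 XOR 1) XOR (NOT 1 XOR 1))) -> 0
  row 16 [10000]: (((0 OR NOT 1) AND 0) IMPLIES ((NOT 0 XOR 0) XOR (NOT 0 XOR 0))) -> 1
  row 17 [10001]: (((1 OR NOT 1) AND 0) IMPLIES ((NOT 0 XOR 0) XOR (NOT 0 XOR 0))) -> 1
  row 18 [10010]: (((0 OR NOT 1) AND 0) IMPLIES ((NOT 0 XOR 1) XOR (NOT 0 XOR 0))) -> 1
  row 19 [10011]: (((1 OR NOT 1) AND 0) IMPLIES ((NOT 0 XOR 1) XOR (NOT 0 XOR 0))) -> 1
  row 20 [10100]: (((0 OR NOT 1) AND 1) IMPLIES ((NOT 1 XOR 0) XOR (NOT 0 XOR 0))) -> 1
  row 21 [10101]: (((1 OR NOT 1) AND 1) IMPLIES ((NOT 1 XOR 0) XOR (NOT 0 XOR 0))) -> 1
  row 22 [10110]: (((0 OR NOT 1) AND 1) IMPLIES ((NOT 1 XOR 1) XOR (NOT 0 XOR 0))) -> 1
  row 23 [10111]: (((1 OR NOT 1) AND 1) IMPLIES ((NOT 1 XOR 1) XOR (NOT 0 XOR 0))) -> 0
  row 24 [11000]: (((0 OR NOT 1) AND 0) IMPLIES ((NOT 0 XOR 0) XOR (NOT 1 XOR 1))) -> 1
  row 25 [11001]: (((1 OR NOT 1) AND 0) IMPLIES ((NOT 0 XOR 0) XOR (NOT 1 XOR 1))) -> 1
  row 26 [11010]: (((0 OR NOT 1) AND 0) IMPLIES ((NOT 0 XOR 1) XOR (NOT 1 XOR 1))) -> 1
  row 27 [11011]: (((1 OR NOT 1) AND 0) IMPLIES ((NOT 0 XOR 1) XOR (NOT 1 XOR 1))) -> 1
  row 28 [11100]: (((0 OR NOT 1) AND 1) IMPLIES ((NOT 1 XOR 0) XOR (NOT 1 XOR 1))) -> 1
  row 29 [11101]: (((1 OR NOT 1) AND 1) IMPLIES ((NOT 1 XOR 0) XOR (NOT 1 XOR 1))) -> 1
  row 30 [11110]: (((0 OR NOT 1) AND 1) IMPLIES ((NOT 1 XOR 1) XOR (NOT 1 XOR 1))) -> 1
  row 31 [11111]: (((1 OR NOT 1) AND 1) IMPLIES ((NOT 1 XOR 1) XOR (NOT 1 XOR 1))) -> 0
Full result column, 4 rows per line (a,b,c fixed per line; d,e runs 00..11 left to right):
  rows 0-3 [a,b,c=000]: 1111  = hex F
  rows 4-7 [a,b,c=001]: 1100  = hex C
  rows 8-11 [a,b,c=010]: 1111  = hex F
  rows 12-15 [a,b,c=011]: 1100  = hex C
  rows 16-19 [a,b,c=100]: 1111  = hex F
  rows 20-23 [a,b,c=101]: 1110  = hex E
  rows 24-27 [a,b,c=110]: 1111  = hex F
  rows 28-31 [a,b,c=111]: 1110  = hex E
Output column (row 0 .. row 31) = 11111100111111001111111011111110
Output column grouped in 4s = 1111 1100 1111 1100 1111 1110 1111 1110 = 0xFCFCFEFE
Convert to decimal digit by digit (value = value*16 + digit):
  F -> 15
  15*16 + 12 (C) = 252
  252*16 + 15 (F) = 4047
  4047*16 + 12 (C) = 64764
  64764*16 + 15 (F) = 1036239
  1036239*16 + 14 (E) = 16579838
  16579838*16 + 15 (F) = 265277423
  265277423*16 + 14 (E) = 4244438782
Decimal = 4244438782

4244438782


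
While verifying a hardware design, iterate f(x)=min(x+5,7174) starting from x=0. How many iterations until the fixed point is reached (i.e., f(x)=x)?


Step 1: x=0, cap=7174, increment=5
Step 2: x grows by 5 each step until capped at 7174; fixed point is x=7174
Step 3: iterations = ceil(7174/5) = 1435

1435


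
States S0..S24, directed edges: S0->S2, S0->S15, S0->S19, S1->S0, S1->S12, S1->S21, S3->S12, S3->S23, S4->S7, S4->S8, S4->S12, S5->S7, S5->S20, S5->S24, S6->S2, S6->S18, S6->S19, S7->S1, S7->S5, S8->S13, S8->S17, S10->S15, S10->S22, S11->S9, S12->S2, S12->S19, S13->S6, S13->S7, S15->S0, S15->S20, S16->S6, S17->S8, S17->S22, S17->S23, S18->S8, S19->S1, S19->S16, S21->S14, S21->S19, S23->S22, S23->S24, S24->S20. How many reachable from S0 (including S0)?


BFS from S0:
  layer 0: {S0}
  layer 1: {S2, S15, S19}
  layer 2: {S1, S16, S20}
  layer 3: {S6, S12, S21}
  layer 4: {S14, S18}
  layer 5: {S8}
  layer 6: {S13, S17}
  layer 7: {S7, S22, S23}
  layer 8: {S5, S24}
Reachable set: {S0, S1, S2, S5, S6, S7, S8, S12, S13, S14, S15, S16, S17, S18, S19, S20, S21, S22, S23, S24}
Count = 20

20


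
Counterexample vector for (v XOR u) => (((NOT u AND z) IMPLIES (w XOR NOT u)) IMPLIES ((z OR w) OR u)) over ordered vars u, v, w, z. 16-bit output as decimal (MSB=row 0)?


F1 = (v XOR u)
F2 = (((NOT u AND z) IMPLIES (w XOR NOT u)) IMPLIES ((z OR w) OR u))
Counterexample to F1=>F2 is where F1=1 and F2=0.
Evaluate each row (bits = u,v,w,z, MSB first):
  row 0 [0000]: F1=0 F2=0 -> F1&~F2 -> 0
  row 1 [0001]: F1=0 F2=1 -> F1&~F2 -> 0
  row 2 [0010]: F1=0 F2=1 -> F1&~F2 -> 0
  row 3 [0011]: F1=0 F2=1 -> F1&~F2 -> 0
  row 4 [0100]: F1=1 F2=0 -> F1&~F2 -> 1
  row 5 [0101]: F1=1 F2=1 -> F1&~F2 -> 0
  row 6 [0110]: F1=1 F2=1 -> F1&~F2 -> 0
  row 7 [0111]: F1=1 F2=1 -> F1&~F2 -> 0
  row 8 [1000]: F1=1 F2=1 -> F1&~F2 -> 0
  row 9 [1001]: F1=1 F2=1 -> F1&~F2 -> 0
  row 10 [1010]: F1=1 F2=1 -> F1&~F2 -> 0
  row 11 [1011]: F1=1 F2=1 -> F1&~F2 -> 0
  row 12 [1100]: F1=0 F2=1 -> F1&~F2 -> 0
  row 13 [1101]: F1=0 F2=1 -> F1&~F2 -> 0
  row 14 [1110]: F1=0 F2=1 -> F1&~F2 -> 0
  row 15 [1111]: F1=0 F2=1 -> F1&~F2 -> 0
Full result column, 4 rows per line (u,v fixed per line; w,z runs 00..11 left to right):
  rows 0-3 [u,v=00]: 0000  = hex 0
  rows 4-7 [u,v=01]: 1000  = hex 8
  rows 8-11 [u,v=10]: 0000  = hex 0
  rows 12-15 [u,v=11]: 0000  = hex 0
Counterexample vector (row 0 .. row 15) = 0000100000000000
Output column grouped in 4s = 0000 1000 0000 0000 = 0x0800
Convert to decimal digit by digit (value = value*16 + digit):
  0 -> 0
  0*16 + 8 = 8
  8*16 + 0 = 128
  128*16 + 0 = 2048
Decimal = 2048

2048


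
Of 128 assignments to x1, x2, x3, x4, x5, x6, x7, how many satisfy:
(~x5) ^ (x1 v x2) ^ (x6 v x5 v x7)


CNF with 3 clauses over 7 vars (128 assignments).
An assignment satisfies CNF iff every clause has >=1 true literal.
Check each row (bits = x1,x2,x3,x4,x5,x6,x7; clause T/F shown):
  row 0 [0000000]: clauses=TFF -> 0
  row 1 [0000001]: clauses=TFT -> 0
  row 2 [0000010]: clauses=TFT -> 0
  row 3 [0000011]: clauses=TFT -> 0
  row 4 [0000100]: clauses=FFT -> 0
  (every remaining row is evaluated the same way; all 128 results are listed next)
Full result column, 8 rows per line (x1,x2,x3,x4 fixed per line; x5,x6,x7 runs 000..111 left to right):
  rows 0-7 [x1,x2,x3,x4=0000]: 00000000  (ones: 0)
  rows 8-15 [x1,x2,x3,x4=0001]: 00000000  (ones: 0)
  rows 16-23 [x1,x2,x3,x4=0010]: 00000000  (ones: 0)
  rows 24-31 [x1,x2,x3,x4=0011]: 00000000  (ones: 0)
  rows 32-39 [x1,x2,x3,x4=0100]: 01110000  (ones: 3)
  rows 40-47 [x1,x2,x3,x4=0101]: 01110000  (ones: 3)
  rows 48-55 [x1,x2,x3,x4=0110]: 01110000  (ones: 3)
  rows 56-63 [x1,x2,x3,x4=0111]: 01110000  (ones: 3)
  rows 64-71 [x1,x2,x3,x4=1000]: 01110000  (ones: 3)
  rows 72-79 [x1,x2,x3,x4=1001]: 01110000  (ones: 3)
  rows 80-87 [x1,x2,x3,x4=1010]: 01110000  (ones: 3)
  rows 88-95 [x1,x2,x3,x4=1011]: 01110000  (ones: 3)
  rows 96-103 [x1,x2,x3,x4=1100]: 01110000  (ones: 3)
  rows 104-111 [x1,x2,x3,x4=1101]: 01110000  (ones: 3)
  rows 112-119 [x1,x2,x3,x4=1110]: 01110000  (ones: 3)
  rows 120-127 [x1,x2,x3,x4=1111]: 01110000  (ones: 3)
Satisfying assignments = 0+0+0+0+3+3+3+3+3+3+3+3+3+3+3+3 = 36

36


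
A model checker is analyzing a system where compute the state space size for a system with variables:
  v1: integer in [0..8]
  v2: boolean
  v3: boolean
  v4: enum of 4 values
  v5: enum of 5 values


State space = product of domain sizes of all variables.
Domain sizes:
  v1 (integer in [0..8]): 9
  v2 (boolean): 2
  v3 (boolean): 2
  v4 (enum of 4 values): 4
  v5 (enum of 5 values): 5
Product = 9 * 2 * 2 * 4 * 5 = 720

720


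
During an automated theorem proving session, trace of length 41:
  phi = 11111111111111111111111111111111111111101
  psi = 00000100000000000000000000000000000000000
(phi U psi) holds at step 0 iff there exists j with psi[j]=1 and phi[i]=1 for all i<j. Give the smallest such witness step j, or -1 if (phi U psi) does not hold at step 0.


(phi U psi) at 0: need smallest j with psi[j]=1 and phi[i]=1 for all i in [0,j).
Scan from step 0:
  step 0: phi=1, psi=0 -> continue
  step 1: phi=1, psi=0 -> continue
  step 2: phi=1, psi=0 -> continue
  step 3: phi=1, psi=0 -> continue
  step 5: psi=1 and phi held for [0,5) -> witness found
Witness step = 5

5


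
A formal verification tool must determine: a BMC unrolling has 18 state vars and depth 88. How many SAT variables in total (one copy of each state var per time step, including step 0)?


BMC unrolls to depth k, creating one copy of each state var for steps 0..k.
Step count = 88 + 1 = 89 (steps 0 through 88)
Vars per step = 18
Total = 18 * 89 = 1602

1602


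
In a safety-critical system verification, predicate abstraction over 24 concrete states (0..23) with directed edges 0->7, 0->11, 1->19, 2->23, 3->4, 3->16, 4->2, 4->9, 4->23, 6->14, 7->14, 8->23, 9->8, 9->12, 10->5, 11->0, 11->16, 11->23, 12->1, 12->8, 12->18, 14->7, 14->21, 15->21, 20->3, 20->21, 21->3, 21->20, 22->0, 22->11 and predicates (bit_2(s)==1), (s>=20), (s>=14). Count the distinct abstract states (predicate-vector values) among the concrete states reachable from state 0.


BFS from 0:
Concrete reachable: {0, 1, 2, 3, 4, 7, 8, 9, 11, 12, 14, 16, 18, 19, 20, 21, 23}
Abstract via predicates (bit_2(s)==1), (s>=20), (s>=14):
  (0,0,0) <- {0, 1, 2, 3, 8, 9, 11}
  (0,0,1) <- {16, 18, 19}
  (1,0,0) <- {4, 7, 12}
  (1,0,1) <- {14}
  (1,1,1) <- {20, 21, 23}
Distinct abstract states = 5

5


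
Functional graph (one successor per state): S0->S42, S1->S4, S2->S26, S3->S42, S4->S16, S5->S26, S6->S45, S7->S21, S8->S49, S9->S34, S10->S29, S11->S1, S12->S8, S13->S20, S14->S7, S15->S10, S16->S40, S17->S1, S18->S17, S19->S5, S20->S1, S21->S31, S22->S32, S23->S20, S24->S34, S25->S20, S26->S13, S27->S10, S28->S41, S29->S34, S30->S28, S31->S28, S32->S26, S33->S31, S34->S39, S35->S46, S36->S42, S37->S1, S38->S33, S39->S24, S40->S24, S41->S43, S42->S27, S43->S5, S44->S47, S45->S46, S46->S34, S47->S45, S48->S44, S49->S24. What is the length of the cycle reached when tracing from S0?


Trace from S0 until a state repeats:
  S0 -> S42 -> S27 -> S10 -> S29 -> S34 -> S39 -> S24 -> S34
S34 first seen at step 5, revisited at step 8.
Cycle length = 8 - 5 = 3

3


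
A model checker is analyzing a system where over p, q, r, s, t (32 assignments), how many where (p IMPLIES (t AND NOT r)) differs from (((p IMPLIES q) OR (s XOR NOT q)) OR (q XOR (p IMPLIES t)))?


F1 = (p IMPLIES (t AND NOT r))
F2 = (((p IMPLIES q) OR (s XOR NOT q)) OR (q XOR (p IMPLIES t)))
Evaluate both on each of 32 rows (bits = p,q,r,s,t):
  row 0 [00000]: F1=1 F2=1 -> 0
  row 1 [00001]: F1=1 F2=1 -> 0
  row 2 [00010]: F1=1 F2=1 -> 0
  row 3 [00011]: F1=1 F2=1 -> 0
  row 4 [00100]: F1=1 F2=1 -> 0
  row 5 [00101]: F1=1 F2=1 -> 0
  row 6 [00110]: F1=1 F2=1 -> 0
  row 7 [00111]: F1=1 F2=1 -> 0
  row 8 [01000]: F1=1 F2=1 -> 0
  row 9 [01001]: F1=1 F2=1 -> 0
  row 10 [01010]: F1=1 F2=1 -> 0
  row 11 [01011]: F1=1 F2=1 -> 0
  row 12 [01100]: F1=1 F2=1 -> 0
  row 13 [01101]: F1=1 F2=1 -> 0
  row 14 [01110]: F1=1 F2=1 -> 0
  row 15 [01111]: F1=1 F2=1 -> 0
  row 16 [10000]: F1=0 F2=1 (differ) -> 1
  row 17 [10001]: F1=1 F2=1 -> 0
  row 18 [10010]: F1=0 F2=0 -> 0
  row 19 [10011]: F1=1 F2=1 -> 0
  row 20 [10100]: F1=0 F2=1 (differ) -> 1
  row 21 [10101]: F1=0 F2=1 (differ) -> 1
  row 22 [10110]: F1=0 F2=0 -> 0
  row 23 [10111]: F1=0 F2=1 (differ) -> 1
  row 24 [11000]: F1=0 F2=1 (differ) -> 1
  row 25 [11001]: F1=1 F2=1 -> 0
  row 26 [11010]: F1=0 F2=1 (differ) -> 1
  row 27 [11011]: F1=1 F2=1 -> 0
  row 28 [11100]: F1=0 F2=1 (differ) -> 1
  row 29 [11101]: F1=0 F2=1 (differ) -> 1
  row 30 [11110]: F1=0 F2=1 (differ) -> 1
  row 31 [11111]: F1=0 F2=1 (differ) -> 1
Full result column, 8 rows per line (p,q fixed per line; r,s,t runs 000..111 left to right):
  rows 0-7 [p,q=00]: 00000000  (ones: 0)
  rows 8-15 [p,q=01]: 00000000  (ones: 0)
  rows 16-23 [p,q=10]: 10001101  (ones: 4)
  rows 24-31 [p,q=11]: 10101111  (ones: 6)
Disagreements = 0+0+4+6 = 10

10


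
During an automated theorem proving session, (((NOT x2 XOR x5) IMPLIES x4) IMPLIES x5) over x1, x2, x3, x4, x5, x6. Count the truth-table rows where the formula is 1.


Formula: (((NOT x2 XOR x5) IMPLIES x4) IMPLIES x5) over 6 vars (64 rows)
Evaluate each row (x1, x2, x3, x4, x5, x6 as bits, MSB first):
  row 0 [000000]: (((NOT 0 XOR 0) IMPLIES 0) IMPLIES 0) -> 1
  row 1 [000001]: (((NOT 0 XOR 0) IMPLIES 0) IMPLIES 0) -> 1
  row 2 [000010]: (((NOT 0 XOR 1) IMPLIES 0) IMPLIES 1) -> 1
  row 3 [000011]: (((NOT 0 XOR 1) IMPLIES 0) IMPLIES 1) -> 1
  row 4 [000100]: (((NOT 0 XOR 0) IMPLIES 1) IMPLIES 0) -> 0
  (every remaining row is evaluated the same way; all 64 results are listed next)
Full result column, 8 rows per line (x1,x2,x3 fixed per line; x4,x5,x6 runs 000..111 left to right):
  rows 0-7 [x1,x2,x3=000]: 11110011  (ones: 6)
  rows 8-15 [x1,x2,x3=001]: 11110011  (ones: 6)
  rows 16-23 [x1,x2,x3=010]: 00110011  (ones: 4)
  rows 24-31 [x1,x2,x3=011]: 00110011  (ones: 4)
  rows 32-39 [x1,x2,x3=100]: 11110011  (ones: 6)
  rows 40-47 [x1,x2,x3=101]: 11110011  (ones: 6)
  rows 48-55 [x1,x2,x3=110]: 00110011  (ones: 4)
  rows 56-63 [x1,x2,x3=111]: 00110011  (ones: 4)
Count of 1-rows = 6+6+4+4+6+6+4+4 = 40

40


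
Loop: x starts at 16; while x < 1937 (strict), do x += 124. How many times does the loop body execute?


Step 1: x goes from 16 toward 1937 by 124; the body runs while x<1937, so iterations = ceil((bound-start)/step)
Step 2: Distance=1921
Step 3: ceil(1921/124)=16

16


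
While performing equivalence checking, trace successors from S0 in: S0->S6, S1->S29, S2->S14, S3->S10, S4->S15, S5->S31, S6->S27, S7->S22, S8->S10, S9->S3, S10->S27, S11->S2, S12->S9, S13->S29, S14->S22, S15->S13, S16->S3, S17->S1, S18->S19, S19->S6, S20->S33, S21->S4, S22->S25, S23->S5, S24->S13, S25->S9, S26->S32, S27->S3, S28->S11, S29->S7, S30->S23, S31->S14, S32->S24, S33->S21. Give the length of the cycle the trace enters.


Trace from S0 until a state repeats:
  S0 -> S6 -> S27 -> S3 -> S10 -> S27
S27 first seen at step 2, revisited at step 5.
Cycle length = 5 - 2 = 3

3


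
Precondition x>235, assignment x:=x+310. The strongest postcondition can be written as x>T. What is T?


Formula: sp(P, x:=E) = exists old_x. (x = E[old_x/x]) AND P[old_x/x] (old_x is the value of x before the assignment; eliminate old_x by solving x = E[old_x/x] for old_x)
Step 1: Precondition P: x>235, i.e. old_x > 235
Step 2: Assignment gives x = old_x + 310, so old_x = x - 310
Step 3: Substitute into P: x - 310 > 235
Step 4: Simplify: x > 235+310 = 545

545


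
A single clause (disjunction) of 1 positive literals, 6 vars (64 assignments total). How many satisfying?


Step 1: Total=2^6=64
Step 2: Unsat when all 1 false: 2^5=32
Step 3: Sat=64-32=32

32


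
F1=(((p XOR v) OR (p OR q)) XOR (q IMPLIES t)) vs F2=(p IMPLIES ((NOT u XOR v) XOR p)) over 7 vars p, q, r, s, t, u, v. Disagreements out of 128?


F1 = (((p XOR v) OR (p OR q)) XOR (q IMPLIES t))
F2 = (p IMPLIES ((NOT u XOR v) XOR p))
Evaluate both on each of 128 rows (bits = p,q,r,s,t,u,v):
  row 0 [0000000]: F1=1 F2=1 -> 0
  row 1 [0000001]: F1=0 F2=1 (differ) -> 1
  row 2 [0000010]: F1=1 F2=1 -> 0
  row 3 [0000011]: F1=0 F2=1 (differ) -> 1
  row 4 [0000100]: F1=1 F2=1 -> 0
  (every remaining row is evaluated the same way; all 128 results are listed next)
Full result column, 8 rows per line (p,q,r,s fixed per line; t,u,v runs 000..111 left to right):
  rows 0-7 [p,q,r,s=0000]: 01010101  (ones: 4)
  rows 8-15 [p,q,r,s=0001]: 01010101  (ones: 4)
  rows 16-23 [p,q,r,s=0010]: 01010101  (ones: 4)
  rows 24-31 [p,q,r,s=0011]: 01010101  (ones: 4)
  rows 32-39 [p,q,r,s=0100]: 00001111  (ones: 4)
  rows 40-47 [p,q,r,s=0101]: 00001111  (ones: 4)
  rows 48-55 [p,q,r,s=0110]: 00001111  (ones: 4)
  rows 56-63 [p,q,r,s=0111]: 00001111  (ones: 4)
  rows 64-71 [p,q,r,s=1000]: 01100110  (ones: 4)
  rows 72-79 [p,q,r,s=1001]: 01100110  (ones: 4)
  rows 80-87 [p,q,r,s=1010]: 01100110  (ones: 4)
  rows 88-95 [p,q,r,s=1011]: 01100110  (ones: 4)
  rows 96-103 [p,q,r,s=1100]: 10010110  (ones: 4)
  rows 104-111 [p,q,r,s=1101]: 10010110  (ones: 4)
  rows 112-119 [p,q,r,s=1110]: 10010110  (ones: 4)
  rows 120-127 [p,q,r,s=1111]: 10010110  (ones: 4)
Disagreements = 4+4+4+4+4+4+4+4+4+4+4+4+4+4+4+4 = 64

64


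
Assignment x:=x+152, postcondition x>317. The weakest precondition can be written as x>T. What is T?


Formula: wp(x:=E, P) = P[E/x] (substitute E for x in postcondition)
Step 1: Postcondition: x>317
Step 2: Substitute x+152 for x: x+152>317
Step 3: Solve for x: x > 317-152 = 165

165


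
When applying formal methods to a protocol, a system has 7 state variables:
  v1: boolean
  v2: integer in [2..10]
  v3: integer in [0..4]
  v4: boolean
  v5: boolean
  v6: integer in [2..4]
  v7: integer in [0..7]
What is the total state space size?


State space = product of domain sizes of all variables.
Domain sizes:
  v1 (boolean): 2
  v2 (integer in [2..10]): 9
  v3 (integer in [0..4]): 5
  v4 (boolean): 2
  v5 (boolean): 2
  v6 (integer in [2..4]): 3
  v7 (integer in [0..7]): 8
Product = 2 * 9 * 5 * 2 * 2 * 3 * 8 = 8640

8640


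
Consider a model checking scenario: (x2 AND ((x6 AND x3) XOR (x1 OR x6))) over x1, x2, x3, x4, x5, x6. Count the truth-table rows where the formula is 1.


Formula: (x2 AND ((x6 AND x3) XOR (x1 OR x6))) over 6 vars (64 rows)
Evaluate each row (x1, x2, x3, x4, x5, x6 as bits, MSB first):
  row 0 [000000]: (0 AND ((0 AND 0) XOR (0 OR 0))) -> 0
  row 1 [000001]: (0 AND ((1 AND 0) XOR (0 OR 1))) -> 0
  row 2 [000010]: (0 AND ((0 AND 0) XOR (0 OR 0))) -> 0
  row 3 [000011]: (0 AND ((1 AND 0) XOR (0 OR 1))) -> 0
  row 4 [000100]: (0 AND ((0 AND 0) XOR (0 OR 0))) -> 0
  (every remaining row is evaluated the same way; all 64 results are listed next)
Full result column, 8 rows per line (x1,x2,x3 fixed per line; x4,x5,x6 runs 000..111 left to right):
  rows 0-7 [x1,x2,x3=000]: 00000000  (ones: 0)
  rows 8-15 [x1,x2,x3=001]: 00000000  (ones: 0)
  rows 16-23 [x1,x2,x3=010]: 01010101  (ones: 4)
  rows 24-31 [x1,x2,x3=011]: 00000000  (ones: 0)
  rows 32-39 [x1,x2,x3=100]: 00000000  (ones: 0)
  rows 40-47 [x1,x2,x3=101]: 00000000  (ones: 0)
  rows 48-55 [x1,x2,x3=110]: 11111111  (ones: 8)
  rows 56-63 [x1,x2,x3=111]: 10101010  (ones: 4)
Count of 1-rows = 0+0+4+0+0+0+8+4 = 16

16


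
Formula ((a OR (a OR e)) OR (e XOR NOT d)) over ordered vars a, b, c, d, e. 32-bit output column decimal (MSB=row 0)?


Formula: ((a OR (a OR e)) OR (e XOR NOT d)) over a, b, c, d, e (32 rows)
Evaluate each row (bits = a,b,c,d,e, MSB first):
  row 0 [00000]: ((0 OR (0 OR 0)) OR (0 XOR NOT 0)) -> 1
  row 1 [00001]: ((0 OR (0 OR 1)) OR (1 XOR NOT 0)) -> 1
  row 2 [00010]: ((0 OR (0 OR 0)) OR (0 XOR NOT 1)) -> 0
  row 3 [00011]: ((0 OR (0 OR 1)) OR (1 XOR NOT 1)) -> 1
  row 4 [00100]: ((0 OR (0 OR 0)) OR (0 XOR NOT 0)) -> 1
  row 5 [00101]: ((0 OR (0 OR 1)) OR (1 XOR NOT 0)) -> 1
  row 6 [00110]: ((0 OR (0 OR 0)) OR (0 XOR NOT 1)) -> 0
  row 7 [00111]: ((0 OR (0 OR 1)) OR (1 XOR NOT 1)) -> 1
  row 8 [01000]: ((0 OR (0 OR 0)) OR (0 XOR NOT 0)) -> 1
  row 9 [01001]: ((0 OR (0 OR 1)) OR (1 XOR NOT 0)) -> 1
  row 10 [01010]: ((0 OR (0 OR 0)) OR (0 XOR NOT 1)) -> 0
  row 11 [01011]: ((0 OR (0 OR 1)) OR (1 XOR NOT 1)) -> 1
  row 12 [01100]: ((0 OR (0 OR 0)) OR (0 XOR NOT 0)) -> 1
  row 13 [01101]: ((0 OR (0 OR 1)) OR (1 XOR NOT 0)) -> 1
  row 14 [01110]: ((0 OR (0 OR 0)) OR (0 XOR NOT 1)) -> 0
  row 15 [01111]: ((0 OR (0 OR 1)) OR (1 XOR NOT 1)) -> 1
  row 16 [10000]: ((1 OR (1 OR 0)) OR (0 XOR NOT 0)) -> 1
  row 17 [10001]: ((1 OR (1 OR 1)) OR (1 XOR NOT 0)) -> 1
  row 18 [10010]: ((1 OR (1 OR 0)) OR (0 XOR NOT 1)) -> 1
  row 19 [10011]: ((1 OR (1 OR 1)) OR (1 XOR NOT 1)) -> 1
  row 20 [10100]: ((1 OR (1 OR 0)) OR (0 XOR NOT 0)) -> 1
  row 21 [10101]: ((1 OR (1 OR 1)) OR (1 XOR NOT 0)) -> 1
  row 22 [10110]: ((1 OR (1 OR 0)) OR (0 XOR NOT 1)) -> 1
  row 23 [10111]: ((1 OR (1 OR 1)) OR (1 XOR NOT 1)) -> 1
  row 24 [11000]: ((1 OR (1 OR 0)) OR (0 XOR NOT 0)) -> 1
  row 25 [11001]: ((1 OR (1 OR 1)) OR (1 XOR NOT 0)) -> 1
  row 26 [11010]: ((1 OR (1 OR 0)) OR (0 XOR NOT 1)) -> 1
  row 27 [11011]: ((1 OR (1 OR 1)) OR (1 XOR NOT 1)) -> 1
  row 28 [11100]: ((1 OR (1 OR 0)) OR (0 XOR NOT 0)) -> 1
  row 29 [11101]: ((1 OR (1 OR 1)) OR (1 XOR NOT 0)) -> 1
  row 30 [11110]: ((1 OR (1 OR 0)) OR (0 XOR NOT 1)) -> 1
  row 31 [11111]: ((1 OR (1 OR 1)) OR (1 XOR NOT 1)) -> 1
Full result column, 4 rows per line (a,b,c fixed per line; d,e runs 00..11 left to right):
  rows 0-3 [a,b,c=000]: 1101  = hex D
  rows 4-7 [a,b,c=001]: 1101  = hex D
  rows 8-11 [a,b,c=010]: 1101  = hex D
  rows 12-15 [a,b,c=011]: 1101  = hex D
  rows 16-19 [a,b,c=100]: 1111  = hex F
  rows 20-23 [a,b,c=101]: 1111  = hex F
  rows 24-27 [a,b,c=110]: 1111  = hex F
  rows 28-31 [a,b,c=111]: 1111  = hex F
Output column (row 0 .. row 31) = 11011101110111011111111111111111
Output column grouped in 4s = 1101 1101 1101 1101 1111 1111 1111 1111 = 0xDDDDFFFF
Convert to decimal digit by digit (value = value*16 + digit):
  D -> 13
  13*16 + 13 (D) = 221
  221*16 + 13 (D) = 3549
  3549*16 + 13 (D) = 56797
  56797*16 + 15 (F) = 908767
  908767*16 + 15 (F) = 14540287
  14540287*16 + 15 (F) = 232644607
  232644607*16 + 15 (F) = 3722313727
Decimal = 3722313727

3722313727


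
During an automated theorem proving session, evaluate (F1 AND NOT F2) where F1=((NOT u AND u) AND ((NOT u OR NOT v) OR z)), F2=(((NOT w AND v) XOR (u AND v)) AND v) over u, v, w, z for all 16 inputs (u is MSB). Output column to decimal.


F1 = ((NOT u AND u) AND ((NOT u OR NOT v) OR z))
F2 = (((NOT w AND v) XOR (u AND v)) AND v)
Counterexample to F1=>F2 is where F1=1 and F2=0.
Evaluate each row (bits = u,v,w,z, MSB first):
  row 0 [0000]: F1=0 F2=0 -> F1&~F2 -> 0
  row 1 [0001]: F1=0 F2=0 -> F1&~F2 -> 0
  row 2 [0010]: F1=0 F2=0 -> F1&~F2 -> 0
  row 3 [0011]: F1=0 F2=0 -> F1&~F2 -> 0
  row 4 [0100]: F1=0 F2=1 -> F1&~F2 -> 0
  row 5 [0101]: F1=0 F2=1 -> F1&~F2 -> 0
  row 6 [0110]: F1=0 F2=0 -> F1&~F2 -> 0
  row 7 [0111]: F1=0 F2=0 -> F1&~F2 -> 0
  row 8 [1000]: F1=0 F2=0 -> F1&~F2 -> 0
  row 9 [1001]: F1=0 F2=0 -> F1&~F2 -> 0
  row 10 [1010]: F1=0 F2=0 -> F1&~F2 -> 0
  row 11 [1011]: F1=0 F2=0 -> F1&~F2 -> 0
  row 12 [1100]: F1=0 F2=0 -> F1&~F2 -> 0
  row 13 [1101]: F1=0 F2=0 -> F1&~F2 -> 0
  row 14 [1110]: F1=0 F2=1 -> F1&~F2 -> 0
  row 15 [1111]: F1=0 F2=1 -> F1&~F2 -> 0
Full result column, 4 rows per line (u,v fixed per line; w,z runs 00..11 left to right):
  rows 0-3 [u,v=00]: 0000  = hex 0
  rows 4-7 [u,v=01]: 0000  = hex 0
  rows 8-11 [u,v=10]: 0000  = hex 0
  rows 12-15 [u,v=11]: 0000  = hex 0
Counterexample vector (row 0 .. row 15) = 0000000000000000
Output column grouped in 4s = 0000 0000 0000 0000 = 0x0000
Convert to decimal digit by digit (value = value*16 + digit):
  0 -> 0
  0*16 + 0 = 0
  0*16 + 0 = 0
  0*16 + 0 = 0
Decimal = 0

0


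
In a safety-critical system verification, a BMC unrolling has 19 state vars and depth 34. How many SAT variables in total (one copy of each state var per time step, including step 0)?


BMC unrolls to depth k, creating one copy of each state var for steps 0..k.
Step count = 34 + 1 = 35 (steps 0 through 34)
Vars per step = 19
Total = 19 * 35 = 665

665


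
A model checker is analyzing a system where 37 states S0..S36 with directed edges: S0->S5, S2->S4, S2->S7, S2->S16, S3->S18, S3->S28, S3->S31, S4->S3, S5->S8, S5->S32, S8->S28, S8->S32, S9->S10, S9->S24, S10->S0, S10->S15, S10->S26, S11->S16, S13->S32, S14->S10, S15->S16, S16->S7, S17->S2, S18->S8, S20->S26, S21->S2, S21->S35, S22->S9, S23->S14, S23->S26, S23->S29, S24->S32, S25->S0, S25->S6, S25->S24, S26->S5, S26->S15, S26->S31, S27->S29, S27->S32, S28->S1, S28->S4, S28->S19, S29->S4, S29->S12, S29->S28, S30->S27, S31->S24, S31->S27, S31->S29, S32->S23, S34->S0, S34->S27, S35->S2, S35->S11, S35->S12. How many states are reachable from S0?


BFS from S0:
  layer 0: {S0}
  layer 1: {S5}
  layer 2: {S8, S32}
  layer 3: {S23, S28}
  layer 4: {S1, S4, S14, S19, S26, S29}
  layer 5: {S3, S10, S12, S15, S31}
  layer 6: {S16, S18, S24, S27}
  layer 7: {S7}
Reachable set: {S0, S1, S3, S4, S5, S7, S8, S10, S12, S14, S15, S16, S18, S19, S23, S24, S26, S27, S28, S29, S31, S32}
Count = 22

22


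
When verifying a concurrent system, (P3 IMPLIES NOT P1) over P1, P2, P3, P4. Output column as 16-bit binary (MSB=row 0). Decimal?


Formula: (P3 IMPLIES NOT P1) over P1, P2, P3, P4 (16 rows)
Evaluate each row (bits = P1,P2,P3,P4, MSB first):
  row 0 [0000]: (0 IMPLIES NOT 0) -> 1
  row 1 [0001]: (0 IMPLIES NOT 0) -> 1
  row 2 [0010]: (1 IMPLIES NOT 0) -> 1
  row 3 [0011]: (1 IMPLIES NOT 0) -> 1
  row 4 [0100]: (0 IMPLIES NOT 0) -> 1
  row 5 [0101]: (0 IMPLIES NOT 0) -> 1
  row 6 [0110]: (1 IMPLIES NOT 0) -> 1
  row 7 [0111]: (1 IMPLIES NOT 0) -> 1
  row 8 [1000]: (0 IMPLIES NOT 1) -> 1
  row 9 [1001]: (0 IMPLIES NOT 1) -> 1
  row 10 [1010]: (1 IMPLIES NOT 1) -> 0
  row 11 [1011]: (1 IMPLIES NOT 1) -> 0
  row 12 [1100]: (0 IMPLIES NOT 1) -> 1
  row 13 [1101]: (0 IMPLIES NOT 1) -> 1
  row 14 [1110]: (1 IMPLIES NOT 1) -> 0
  row 15 [1111]: (1 IMPLIES NOT 1) -> 0
Full result column, 4 rows per line (P1,P2 fixed per line; P3,P4 runs 00..11 left to right):
  rows 0-3 [P1,P2=00]: 1111  = hex F
  rows 4-7 [P1,P2=01]: 1111  = hex F
  rows 8-11 [P1,P2=10]: 1100  = hex C
  rows 12-15 [P1,P2=11]: 1100  = hex C
Output column (row 0 .. row 15) = 1111111111001100
Output column grouped in 4s = 1111 1111 1100 1100 = 0xFFCC
Convert to decimal digit by digit (value = value*16 + digit):
  F -> 15
  15*16 + 15 (F) = 255
  255*16 + 12 (C) = 4092
  4092*16 + 12 (C) = 65484
Decimal = 65484

65484


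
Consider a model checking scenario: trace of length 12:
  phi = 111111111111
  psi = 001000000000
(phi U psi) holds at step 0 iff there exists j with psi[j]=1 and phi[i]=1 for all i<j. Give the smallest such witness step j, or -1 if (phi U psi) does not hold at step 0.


(phi U psi) at 0: need smallest j with psi[j]=1 and phi[i]=1 for all i in [0,j).
Scan from step 0:
  step 0: phi=1, psi=0 -> continue
  step 1: phi=1, psi=0 -> continue
  step 2: psi=1 and phi held for [0,2) -> witness found
Witness step = 2

2


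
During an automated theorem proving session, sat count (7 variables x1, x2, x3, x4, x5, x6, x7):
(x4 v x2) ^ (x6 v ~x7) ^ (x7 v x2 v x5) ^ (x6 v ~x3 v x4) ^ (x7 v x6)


CNF with 5 clauses over 7 vars (128 assignments).
An assignment satisfies CNF iff every clause has >=1 true literal.
Check each row (bits = x1,x2,x3,x4,x5,x6,x7; clause T/F shown):
  row 0 [0000000]: clauses=FTFTF -> 0
  row 1 [0000001]: clauses=FFTTT -> 0
  row 2 [0000010]: clauses=FTFTT -> 0
  row 3 [0000011]: clauses=FTTTT -> 0
  row 4 [0000100]: clauses=FTTTF -> 0
  (every remaining row is evaluated the same way; all 128 results are listed next)
Full result column, 8 rows per line (x1,x2,x3,x4 fixed per line; x5,x6,x7 runs 000..111 left to right):
  rows 0-7 [x1,x2,x3,x4=0000]: 00000000  (ones: 0)
  rows 8-15 [x1,x2,x3,x4=0001]: 00010011  (ones: 3)
  rows 16-23 [x1,x2,x3,x4=0010]: 00000000  (ones: 0)
  rows 24-31 [x1,x2,x3,x4=0011]: 00010011  (ones: 3)
  rows 32-39 [x1,x2,x3,x4=0100]: 00110011  (ones: 4)
  rows 40-47 [x1,x2,x3,x4=0101]: 00110011  (ones: 4)
  rows 48-55 [x1,x2,x3,x4=0110]: 00110011  (ones: 4)
  rows 56-63 [x1,x2,x3,x4=0111]: 00110011  (ones: 4)
  rows 64-71 [x1,x2,x3,x4=1000]: 00000000  (ones: 0)
  rows 72-79 [x1,x2,x3,x4=1001]: 00010011  (ones: 3)
  rows 80-87 [x1,x2,x3,x4=1010]: 00000000  (ones: 0)
  rows 88-95 [x1,x2,x3,x4=1011]: 00010011  (ones: 3)
  rows 96-103 [x1,x2,x3,x4=1100]: 00110011  (ones: 4)
  rows 104-111 [x1,x2,x3,x4=1101]: 00110011  (ones: 4)
  rows 112-119 [x1,x2,x3,x4=1110]: 00110011  (ones: 4)
  rows 120-127 [x1,x2,x3,x4=1111]: 00110011  (ones: 4)
Satisfying assignments = 0+3+0+3+4+4+4+4+0+3+0+3+4+4+4+4 = 44

44


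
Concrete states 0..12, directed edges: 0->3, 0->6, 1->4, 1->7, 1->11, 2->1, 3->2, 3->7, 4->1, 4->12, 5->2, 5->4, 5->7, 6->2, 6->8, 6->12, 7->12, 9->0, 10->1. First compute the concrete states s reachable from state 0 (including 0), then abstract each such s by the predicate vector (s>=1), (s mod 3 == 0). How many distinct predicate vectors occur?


BFS from 0:
Concrete reachable: {0, 1, 2, 3, 4, 6, 7, 8, 11, 12}
Abstract via predicates (s>=1), (s mod 3 == 0):
  (0,1) <- {0}
  (1,0) <- {1, 2, 4, 7, 8, 11}
  (1,1) <- {3, 6, 12}
Distinct abstract states = 3

3


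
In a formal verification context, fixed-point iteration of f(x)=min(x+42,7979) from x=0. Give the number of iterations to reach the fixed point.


Step 1: x=0, cap=7979, increment=42
Step 2: x grows by 42 each step until capped at 7979; fixed point is x=7979
Step 3: iterations = ceil(7979/42) = 190

190


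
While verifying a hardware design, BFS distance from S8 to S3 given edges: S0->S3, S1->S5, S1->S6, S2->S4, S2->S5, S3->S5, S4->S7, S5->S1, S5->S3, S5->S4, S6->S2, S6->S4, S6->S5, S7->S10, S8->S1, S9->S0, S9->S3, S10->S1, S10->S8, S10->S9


BFS layer-by-layer from S8:
  dist 0: {S8}
  dist 1: {S1}
  dist 2: {S5, S6}
  dist 3: {S2, S3, S4}
  -> S3 reached at distance 3
Shortest path length = 3

3


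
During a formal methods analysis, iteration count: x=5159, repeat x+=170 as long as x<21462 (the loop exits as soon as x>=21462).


Step 1: x goes from 5159 toward 21462 by 170; the body runs while x<21462, so iterations = ceil((bound-start)/step)
Step 2: Distance=16303
Step 3: ceil(16303/170)=96

96


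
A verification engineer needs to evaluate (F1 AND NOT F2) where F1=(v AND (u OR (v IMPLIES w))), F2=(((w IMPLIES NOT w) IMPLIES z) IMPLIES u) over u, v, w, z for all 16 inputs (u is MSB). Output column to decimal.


F1 = (v AND (u OR (v IMPLIES w)))
F2 = (((w IMPLIES NOT w) IMPLIES z) IMPLIES u)
Counterexample to F1=>F2 is where F1=1 and F2=0.
Evaluate each row (bits = u,v,w,z, MSB first):
  row 0 [0000]: F1=0 F2=1 -> F1&~F2 -> 0
  row 1 [0001]: F1=0 F2=0 -> F1&~F2 -> 0
  row 2 [0010]: F1=0 F2=0 -> F1&~F2 -> 0
  row 3 [0011]: F1=0 F2=0 -> F1&~F2 -> 0
  row 4 [0100]: F1=0 F2=1 -> F1&~F2 -> 0
  row 5 [0101]: F1=0 F2=0 -> F1&~F2 -> 0
  row 6 [0110]: F1=1 F2=0 -> F1&~F2 -> 1
  row 7 [0111]: F1=1 F2=0 -> F1&~F2 -> 1
  row 8 [1000]: F1=0 F2=1 -> F1&~F2 -> 0
  row 9 [1001]: F1=0 F2=1 -> F1&~F2 -> 0
  row 10 [1010]: F1=0 F2=1 -> F1&~F2 -> 0
  row 11 [1011]: F1=0 F2=1 -> F1&~F2 -> 0
  row 12 [1100]: F1=1 F2=1 -> F1&~F2 -> 0
  row 13 [1101]: F1=1 F2=1 -> F1&~F2 -> 0
  row 14 [1110]: F1=1 F2=1 -> F1&~F2 -> 0
  row 15 [1111]: F1=1 F2=1 -> F1&~F2 -> 0
Full result column, 4 rows per line (u,v fixed per line; w,z runs 00..11 left to right):
  rows 0-3 [u,v=00]: 0000  = hex 0
  rows 4-7 [u,v=01]: 0011  = hex 3
  rows 8-11 [u,v=10]: 0000  = hex 0
  rows 12-15 [u,v=11]: 0000  = hex 0
Counterexample vector (row 0 .. row 15) = 0000001100000000
Output column grouped in 4s = 0000 0011 0000 0000 = 0x0300
Convert to decimal digit by digit (value = value*16 + digit):
  0 -> 0
  0*16 + 3 = 3
  3*16 + 0 = 48
  48*16 + 0 = 768
Decimal = 768

768


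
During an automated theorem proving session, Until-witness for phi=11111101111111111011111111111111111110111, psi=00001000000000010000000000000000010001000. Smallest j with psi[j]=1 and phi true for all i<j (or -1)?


(phi U psi) at 0: need smallest j with psi[j]=1 and phi[i]=1 for all i in [0,j).
Scan from step 0:
  step 0: phi=1, psi=0 -> continue
  step 1: phi=1, psi=0 -> continue
  step 2: phi=1, psi=0 -> continue
  step 3: phi=1, psi=0 -> continue
  step 4: psi=1 and phi held for [0,4) -> witness found
Witness step = 4

4


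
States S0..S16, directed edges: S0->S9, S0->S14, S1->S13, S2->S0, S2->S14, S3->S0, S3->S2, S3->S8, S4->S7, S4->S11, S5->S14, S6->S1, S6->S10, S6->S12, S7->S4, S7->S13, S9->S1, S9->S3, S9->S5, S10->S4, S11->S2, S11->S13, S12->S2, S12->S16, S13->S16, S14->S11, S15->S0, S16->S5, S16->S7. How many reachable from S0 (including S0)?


BFS from S0:
  layer 0: {S0}
  layer 1: {S9, S14}
  layer 2: {S1, S3, S5, S11}
  layer 3: {S2, S8, S13}
  layer 4: {S16}
  layer 5: {S7}
  layer 6: {S4}
Reachable set: {S0, S1, S2, S3, S4, S5, S7, S8, S9, S11, S13, S14, S16}
Count = 13

13


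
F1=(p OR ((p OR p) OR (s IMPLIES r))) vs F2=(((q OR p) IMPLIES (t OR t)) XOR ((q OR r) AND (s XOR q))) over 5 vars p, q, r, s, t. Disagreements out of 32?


F1 = (p OR ((p OR p) OR (s IMPLIES r)))
F2 = (((q OR p) IMPLIES (t OR t)) XOR ((q OR r) AND (s XOR q)))
Evaluate both on each of 32 rows (bits = p,q,r,s,t):
  row 0 [00000]: F1=1 F2=1 -> 0
  row 1 [00001]: F1=1 F2=1 -> 0
  row 2 [00010]: F1=0 F2=1 (differ) -> 1
  row 3 [00011]: F1=0 F2=1 (differ) -> 1
  row 4 [00100]: F1=1 F2=1 -> 0
  row 5 [00101]: F1=1 F2=1 -> 0
  row 6 [00110]: F1=1 F2=0 (differ) -> 1
  row 7 [00111]: F1=1 F2=0 (differ) -> 1
  row 8 [01000]: F1=1 F2=1 -> 0
  row 9 [01001]: F1=1 F2=0 (differ) -> 1
  row 10 [01010]: F1=0 F2=0 -> 0
  row 11 [01011]: F1=0 F2=1 (differ) -> 1
  row 12 [01100]: F1=1 F2=1 -> 0
  row 13 [01101]: F1=1 F2=0 (differ) -> 1
  row 14 [01110]: F1=1 F2=0 (differ) -> 1
  row 15 [01111]: F1=1 F2=1 -> 0
  row 16 [10000]: F1=1 F2=0 (differ) -> 1
  row 17 [10001]: F1=1 F2=1 -> 0
  row 18 [10010]: F1=1 F2=0 (differ) -> 1
  row 19 [10011]: F1=1 F2=1 -> 0
  row 20 [10100]: F1=1 F2=0 (differ) -> 1
  row 21 [10101]: F1=1 F2=1 -> 0
  row 22 [10110]: F1=1 F2=1 -> 0
  row 23 [10111]: F1=1 F2=0 (differ) -> 1
  row 24 [11000]: F1=1 F2=1 -> 0
  row 25 [11001]: F1=1 F2=0 (differ) -> 1
  row 26 [11010]: F1=1 F2=0 (differ) -> 1
  row 27 [11011]: F1=1 F2=1 -> 0
  row 28 [11100]: F1=1 F2=1 -> 0
  row 29 [11101]: F1=1 F2=0 (differ) -> 1
  row 30 [11110]: F1=1 F2=0 (differ) -> 1
  row 31 [11111]: F1=1 F2=1 -> 0
Full result column, 8 rows per line (p,q fixed per line; r,s,t runs 000..111 left to right):
  rows 0-7 [p,q=00]: 00110011  (ones: 4)
  rows 8-15 [p,q=01]: 01010110  (ones: 4)
  rows 16-23 [p,q=10]: 10101001  (ones: 4)
  rows 24-31 [p,q=11]: 01100110  (ones: 4)
Disagreements = 4+4+4+4 = 16

16


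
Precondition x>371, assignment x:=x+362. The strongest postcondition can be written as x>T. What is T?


Formula: sp(P, x:=E) = exists old_x. (x = E[old_x/x]) AND P[old_x/x] (old_x is the value of x before the assignment; eliminate old_x by solving x = E[old_x/x] for old_x)
Step 1: Precondition P: x>371, i.e. old_x > 371
Step 2: Assignment gives x = old_x + 362, so old_x = x - 362
Step 3: Substitute into P: x - 362 > 371
Step 4: Simplify: x > 371+362 = 733

733


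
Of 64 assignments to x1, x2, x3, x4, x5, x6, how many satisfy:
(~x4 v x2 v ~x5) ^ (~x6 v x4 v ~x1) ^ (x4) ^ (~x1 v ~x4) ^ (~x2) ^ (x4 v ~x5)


CNF with 6 clauses over 6 vars (64 assignments).
An assignment satisfies CNF iff every clause has >=1 true literal.
Check each row (bits = x1,x2,x3,x4,x5,x6; clause T/F shown):
  row 0 [000000]: clauses=TTFTTT -> 0
  row 1 [000001]: clauses=TTFTTT -> 0
  row 2 [000010]: clauses=TTFTTF -> 0
  row 3 [000011]: clauses=TTFTTF -> 0
  row 4 [000100]: clauses=TTTTTT -> 1
  (every remaining row is evaluated the same way; all 64 results are listed next)
Full result column, 8 rows per line (x1,x2,x3 fixed per line; x4,x5,x6 runs 000..111 left to right):
  rows 0-7 [x1,x2,x3=000]: 00001100  (ones: 2)
  rows 8-15 [x1,x2,x3=001]: 00001100  (ones: 2)
  rows 16-23 [x1,x2,x3=010]: 00000000  (ones: 0)
  rows 24-31 [x1,x2,x3=011]: 00000000  (ones: 0)
  rows 32-39 [x1,x2,x3=100]: 00000000  (ones: 0)
  rows 40-47 [x1,x2,x3=101]: 00000000  (ones: 0)
  rows 48-55 [x1,x2,x3=110]: 00000000  (ones: 0)
  rows 56-63 [x1,x2,x3=111]: 00000000  (ones: 0)
Satisfying assignments = 2+2+0+0+0+0+0+0 = 4

4


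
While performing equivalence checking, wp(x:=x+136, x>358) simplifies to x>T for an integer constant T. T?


Formula: wp(x:=E, P) = P[E/x] (substitute E for x in postcondition)
Step 1: Postcondition: x>358
Step 2: Substitute x+136 for x: x+136>358
Step 3: Solve for x: x > 358-136 = 222

222


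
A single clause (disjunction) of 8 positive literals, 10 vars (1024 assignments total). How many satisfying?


Step 1: Total=2^10=1024
Step 2: Unsat when all 8 false: 2^2=4
Step 3: Sat=1024-4=1020

1020


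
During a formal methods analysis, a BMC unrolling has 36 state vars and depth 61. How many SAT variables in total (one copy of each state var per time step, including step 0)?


BMC unrolls to depth k, creating one copy of each state var for steps 0..k.
Step count = 61 + 1 = 62 (steps 0 through 61)
Vars per step = 36
Total = 36 * 62 = 2232

2232
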